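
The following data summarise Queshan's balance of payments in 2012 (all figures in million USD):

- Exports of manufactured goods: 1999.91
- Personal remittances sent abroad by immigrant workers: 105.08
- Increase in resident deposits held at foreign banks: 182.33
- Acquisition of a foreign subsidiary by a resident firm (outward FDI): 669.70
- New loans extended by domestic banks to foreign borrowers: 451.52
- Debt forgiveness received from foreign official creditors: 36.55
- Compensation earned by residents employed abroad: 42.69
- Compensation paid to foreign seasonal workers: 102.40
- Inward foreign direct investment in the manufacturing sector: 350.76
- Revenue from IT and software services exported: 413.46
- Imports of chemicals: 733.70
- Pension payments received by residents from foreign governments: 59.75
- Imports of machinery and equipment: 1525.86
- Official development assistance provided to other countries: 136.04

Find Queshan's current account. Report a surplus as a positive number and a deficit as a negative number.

Goods: -1525.86 + 1999.91 - 733.70 = -259.65
Services: 413.46
Primary income: 42.69 - 102.40 = -59.71
Secondary income: 59.75 - 105.08 - 136.04 = -181.37
Current account = (-259.65) + 413.46 + (-59.71) + (-181.37) = -87.27
(Excluded from the current account — financial account: increase in resident deposits held at foreign banks 182.33, acquisition of a foreign subsidiary by a resident firm (outward FDI) 669.70, new loans extended by domestic banks to foreign borrowers 451.52, inward foreign direct investment in the manufacturing sector 350.76; capital account: debt forgiveness received from foreign official creditors 36.55.)

-87.27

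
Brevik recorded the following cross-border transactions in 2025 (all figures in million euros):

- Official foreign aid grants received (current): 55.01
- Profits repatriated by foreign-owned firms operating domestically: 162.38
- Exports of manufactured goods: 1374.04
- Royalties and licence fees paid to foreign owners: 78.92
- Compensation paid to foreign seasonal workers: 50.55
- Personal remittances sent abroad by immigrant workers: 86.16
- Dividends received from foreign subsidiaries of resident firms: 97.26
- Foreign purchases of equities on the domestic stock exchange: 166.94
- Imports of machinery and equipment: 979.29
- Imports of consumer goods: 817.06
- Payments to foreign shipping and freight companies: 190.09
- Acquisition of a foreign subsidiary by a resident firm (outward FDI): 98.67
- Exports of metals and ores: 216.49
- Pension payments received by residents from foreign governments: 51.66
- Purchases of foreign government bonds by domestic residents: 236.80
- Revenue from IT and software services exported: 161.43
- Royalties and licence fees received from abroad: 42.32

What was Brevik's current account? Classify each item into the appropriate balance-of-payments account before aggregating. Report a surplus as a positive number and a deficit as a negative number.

Goods: 216.49 - 817.06 - 979.29 + 1374.04 = -205.82
Services: 161.43 - 190.09 - 78.92 + 42.32 = -65.26
Primary income: 97.26 - 50.55 - 162.38 = -115.67
Secondary income: 55.01 - 86.16 + 51.66 = 20.51
Current account = (-205.82) + (-65.26) + (-115.67) + 20.51 = -366.24
(Excluded from the current account — financial account: foreign purchases of equities on the domestic stock exchange 166.94, acquisition of a foreign subsidiary by a resident firm (outward FDI) 98.67, purchases of foreign government bonds by domestic residents 236.80.)

-366.24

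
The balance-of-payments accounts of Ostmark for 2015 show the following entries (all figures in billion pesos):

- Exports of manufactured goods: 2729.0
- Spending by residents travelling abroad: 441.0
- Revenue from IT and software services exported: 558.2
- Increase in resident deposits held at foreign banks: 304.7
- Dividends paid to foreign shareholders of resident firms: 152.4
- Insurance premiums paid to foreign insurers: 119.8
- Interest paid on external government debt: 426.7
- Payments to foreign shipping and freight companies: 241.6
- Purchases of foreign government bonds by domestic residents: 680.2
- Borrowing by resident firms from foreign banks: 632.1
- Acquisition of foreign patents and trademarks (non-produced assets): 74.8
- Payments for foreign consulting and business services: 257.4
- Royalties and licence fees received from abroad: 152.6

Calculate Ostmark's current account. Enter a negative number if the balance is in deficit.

1800.9

Goods: 2729.0
Services: -257.4 + 558.2 + 152.6 - 119.8 - 241.6 - 441.0 = -349.0
Primary income: -152.4 - 426.7 = -579.1
Current account = 2729.0 + (-349.0) + (-579.1) = 1800.9
(Excluded from the current account — financial account: increase in resident deposits held at foreign banks 304.7, purchases of foreign government bonds by domestic residents 680.2, borrowing by resident firms from foreign banks 632.1; capital account: acquisition of foreign patents and trademarks (non-produced assets) 74.8.)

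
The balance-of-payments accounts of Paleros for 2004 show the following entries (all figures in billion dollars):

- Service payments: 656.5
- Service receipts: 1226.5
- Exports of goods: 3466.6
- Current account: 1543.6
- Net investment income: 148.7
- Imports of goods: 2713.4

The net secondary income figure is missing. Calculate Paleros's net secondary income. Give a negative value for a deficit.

Current account = goods balance + services balance + net primary income + net secondary income
Sum of the known components = 1471.9
Net secondary income = CA - (known components) = 1543.6 - 1471.9 = 71.7

71.7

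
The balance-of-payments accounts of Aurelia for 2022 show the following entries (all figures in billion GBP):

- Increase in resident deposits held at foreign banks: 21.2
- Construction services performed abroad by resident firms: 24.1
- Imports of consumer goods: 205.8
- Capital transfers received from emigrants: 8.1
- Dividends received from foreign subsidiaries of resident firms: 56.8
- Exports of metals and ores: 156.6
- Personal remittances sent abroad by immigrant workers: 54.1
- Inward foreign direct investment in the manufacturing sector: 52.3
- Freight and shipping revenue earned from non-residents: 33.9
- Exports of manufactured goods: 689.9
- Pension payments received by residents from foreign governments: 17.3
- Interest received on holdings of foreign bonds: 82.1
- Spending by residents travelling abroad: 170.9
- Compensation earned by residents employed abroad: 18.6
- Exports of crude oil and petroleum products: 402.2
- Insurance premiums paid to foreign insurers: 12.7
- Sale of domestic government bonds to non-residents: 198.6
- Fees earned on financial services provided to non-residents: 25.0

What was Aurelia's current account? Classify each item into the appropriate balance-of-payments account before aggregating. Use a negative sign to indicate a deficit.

1063.0

Goods: -205.8 + 689.9 + 156.6 + 402.2 = 1042.9
Services: -170.9 + 24.1 + 33.9 - 12.7 + 25.0 = -100.6
Primary income: 82.1 + 18.6 + 56.8 = 157.5
Secondary income: 17.3 - 54.1 = -36.8
Current account = 1042.9 + (-100.6) + 157.5 + (-36.8) = 1063.0
(Excluded from the current account — financial account: increase in resident deposits held at foreign banks 21.2, inward foreign direct investment in the manufacturing sector 52.3, sale of domestic government bonds to non-residents 198.6; capital account: capital transfers received from emigrants 8.1.)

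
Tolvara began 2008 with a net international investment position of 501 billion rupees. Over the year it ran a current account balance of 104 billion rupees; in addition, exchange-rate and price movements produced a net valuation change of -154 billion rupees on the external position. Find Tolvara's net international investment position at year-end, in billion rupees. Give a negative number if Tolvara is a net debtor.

451

Change in NIIP = current account + net valuation change = 104 + (-154) = -50
End-of-year NIIP = 501 + (-50) = 451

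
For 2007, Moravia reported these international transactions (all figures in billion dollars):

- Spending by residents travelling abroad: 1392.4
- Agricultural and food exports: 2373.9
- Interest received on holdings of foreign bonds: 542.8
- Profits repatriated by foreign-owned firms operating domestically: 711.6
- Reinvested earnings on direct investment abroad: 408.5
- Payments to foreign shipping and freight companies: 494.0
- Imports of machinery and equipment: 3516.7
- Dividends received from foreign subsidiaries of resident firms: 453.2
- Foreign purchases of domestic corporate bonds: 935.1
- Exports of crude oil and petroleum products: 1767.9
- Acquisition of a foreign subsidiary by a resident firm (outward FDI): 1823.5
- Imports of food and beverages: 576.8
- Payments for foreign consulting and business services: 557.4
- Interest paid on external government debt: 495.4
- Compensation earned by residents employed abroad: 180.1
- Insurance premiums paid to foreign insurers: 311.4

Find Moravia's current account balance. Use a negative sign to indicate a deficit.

Goods: 2373.9 - 3516.7 + 1767.9 - 576.8 = 48.3
Services: -1392.4 - 311.4 - 557.4 - 494.0 = -2755.2
Primary income: -711.6 - 495.4 + 453.2 + 408.5 + 180.1 + 542.8 = 377.6
Current account = 48.3 + (-2755.2) + 377.6 = -2329.3
(Excluded from the current account — financial account: foreign purchases of domestic corporate bonds 935.1, acquisition of a foreign subsidiary by a resident firm (outward FDI) 1823.5.)

-2329.3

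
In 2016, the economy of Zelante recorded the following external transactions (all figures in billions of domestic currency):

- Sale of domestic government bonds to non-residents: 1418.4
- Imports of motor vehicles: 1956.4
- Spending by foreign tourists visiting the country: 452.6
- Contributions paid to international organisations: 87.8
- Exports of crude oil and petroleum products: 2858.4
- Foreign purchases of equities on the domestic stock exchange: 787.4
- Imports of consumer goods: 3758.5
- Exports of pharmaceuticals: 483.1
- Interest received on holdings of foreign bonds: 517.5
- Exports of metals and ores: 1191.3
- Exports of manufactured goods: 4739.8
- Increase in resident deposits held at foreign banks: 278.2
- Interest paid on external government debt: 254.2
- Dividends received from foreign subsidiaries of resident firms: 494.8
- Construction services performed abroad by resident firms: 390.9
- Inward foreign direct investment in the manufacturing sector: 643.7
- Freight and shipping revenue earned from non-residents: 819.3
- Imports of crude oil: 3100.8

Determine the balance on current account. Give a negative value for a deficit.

2790.0

Goods: 483.1 - 1956.4 + 2858.4 + 4739.8 - 3100.8 + 1191.3 - 3758.5 = 456.9
Services: 819.3 + 452.6 + 390.9 = 1662.8
Primary income: 494.8 - 254.2 + 517.5 = 758.1
Secondary income: -87.8
Current account = 456.9 + 1662.8 + 758.1 + (-87.8) = 2790.0
(Excluded from the current account — financial account: sale of domestic government bonds to non-residents 1418.4, foreign purchases of equities on the domestic stock exchange 787.4, increase in resident deposits held at foreign banks 278.2, inward foreign direct investment in the manufacturing sector 643.7.)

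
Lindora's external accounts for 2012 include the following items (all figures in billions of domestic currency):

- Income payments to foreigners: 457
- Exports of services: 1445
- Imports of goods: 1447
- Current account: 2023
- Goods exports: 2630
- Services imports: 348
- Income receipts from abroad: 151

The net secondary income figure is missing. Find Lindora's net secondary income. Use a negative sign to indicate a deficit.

Current account = goods balance + services balance + net primary income + net secondary income
Sum of the known components = 1974
Net secondary income = CA - (known components) = 2023 - 1974 = 49

49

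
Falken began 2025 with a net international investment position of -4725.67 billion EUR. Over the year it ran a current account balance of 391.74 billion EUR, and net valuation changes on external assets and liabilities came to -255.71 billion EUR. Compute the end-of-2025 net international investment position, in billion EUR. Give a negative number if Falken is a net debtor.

Change in NIIP = current account + net valuation change = 391.74 + (-255.71) = 136.03
End-of-year NIIP = -4725.67 + 136.03 = -4589.64

-4589.64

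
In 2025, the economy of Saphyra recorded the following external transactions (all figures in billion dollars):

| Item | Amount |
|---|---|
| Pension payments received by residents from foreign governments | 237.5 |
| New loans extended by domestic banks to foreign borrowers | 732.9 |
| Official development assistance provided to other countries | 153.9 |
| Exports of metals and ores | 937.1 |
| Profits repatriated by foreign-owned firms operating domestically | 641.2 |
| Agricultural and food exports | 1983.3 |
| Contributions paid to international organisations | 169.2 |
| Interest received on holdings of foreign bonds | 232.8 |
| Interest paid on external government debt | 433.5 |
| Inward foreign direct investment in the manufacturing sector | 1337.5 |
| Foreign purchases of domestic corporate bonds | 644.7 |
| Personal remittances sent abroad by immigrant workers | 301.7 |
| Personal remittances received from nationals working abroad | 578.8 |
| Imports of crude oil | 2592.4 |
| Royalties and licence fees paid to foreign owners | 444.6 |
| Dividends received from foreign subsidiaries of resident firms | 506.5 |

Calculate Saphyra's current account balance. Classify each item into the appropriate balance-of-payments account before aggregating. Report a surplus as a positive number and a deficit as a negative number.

Goods: 1983.3 + 937.1 - 2592.4 = 328.0
Services: -444.6
Primary income: 506.5 - 641.2 + 232.8 - 433.5 = -335.4
Secondary income: 237.5 - 153.9 - 169.2 - 301.7 + 578.8 = 191.5
Current account = 328.0 + (-444.6) + (-335.4) + 191.5 = -260.5
(Excluded from the current account — financial account: new loans extended by domestic banks to foreign borrowers 732.9, inward foreign direct investment in the manufacturing sector 1337.5, foreign purchases of domestic corporate bonds 644.7.)

-260.5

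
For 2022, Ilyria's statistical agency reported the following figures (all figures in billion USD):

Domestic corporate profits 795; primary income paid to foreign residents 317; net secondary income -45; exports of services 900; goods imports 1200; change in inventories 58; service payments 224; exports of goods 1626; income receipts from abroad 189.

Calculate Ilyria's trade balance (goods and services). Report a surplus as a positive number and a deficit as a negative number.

1102

Goods balance = 1626 - 1200 = 426
Services balance = 900 - 224 = 676
Trade balance (goods + services) = 426 + 676 = 1102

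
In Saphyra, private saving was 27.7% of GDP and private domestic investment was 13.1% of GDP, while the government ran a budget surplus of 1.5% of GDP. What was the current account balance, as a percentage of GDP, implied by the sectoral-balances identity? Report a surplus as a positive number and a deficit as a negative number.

16.1

By the sectoral-balances identity, CA = (S_private - I) + (T - G).
Private balance = 27.7 - 13.1 = 14.6
Government balance (T - G) = 1.5
CA = 14.6 + 1.5 = 16.1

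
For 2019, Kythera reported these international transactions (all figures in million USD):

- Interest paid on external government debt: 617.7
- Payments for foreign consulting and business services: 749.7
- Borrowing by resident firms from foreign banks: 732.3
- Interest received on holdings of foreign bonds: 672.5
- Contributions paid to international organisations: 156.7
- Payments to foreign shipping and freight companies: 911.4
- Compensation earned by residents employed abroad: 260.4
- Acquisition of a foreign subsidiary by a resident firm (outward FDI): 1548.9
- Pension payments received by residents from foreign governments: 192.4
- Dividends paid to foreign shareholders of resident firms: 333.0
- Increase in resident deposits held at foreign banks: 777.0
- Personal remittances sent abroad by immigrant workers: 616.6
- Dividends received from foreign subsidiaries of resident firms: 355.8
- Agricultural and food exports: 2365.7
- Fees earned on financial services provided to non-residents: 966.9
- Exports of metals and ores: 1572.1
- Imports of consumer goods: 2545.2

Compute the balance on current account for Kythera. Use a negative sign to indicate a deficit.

Goods: -2545.2 + 1572.1 + 2365.7 = 1392.6
Services: -749.7 + 966.9 - 911.4 = -694.2
Primary income: 355.8 + 672.5 - 617.7 - 333.0 + 260.4 = 338.0
Secondary income: -156.7 + 192.4 - 616.6 = -580.9
Current account = 1392.6 + (-694.2) + 338.0 + (-580.9) = 455.5
(Excluded from the current account — financial account: borrowing by resident firms from foreign banks 732.3, acquisition of a foreign subsidiary by a resident firm (outward FDI) 1548.9, increase in resident deposits held at foreign banks 777.0.)

455.5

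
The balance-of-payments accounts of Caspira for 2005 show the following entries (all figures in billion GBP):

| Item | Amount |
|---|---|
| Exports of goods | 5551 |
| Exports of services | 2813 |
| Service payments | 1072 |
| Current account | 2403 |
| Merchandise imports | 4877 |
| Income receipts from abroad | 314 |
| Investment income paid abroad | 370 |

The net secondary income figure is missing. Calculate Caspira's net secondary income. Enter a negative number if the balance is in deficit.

44

Current account = goods balance + services balance + net primary income + net secondary income
Sum of the known components = 2359
Net secondary income = CA - (known components) = 2403 - 2359 = 44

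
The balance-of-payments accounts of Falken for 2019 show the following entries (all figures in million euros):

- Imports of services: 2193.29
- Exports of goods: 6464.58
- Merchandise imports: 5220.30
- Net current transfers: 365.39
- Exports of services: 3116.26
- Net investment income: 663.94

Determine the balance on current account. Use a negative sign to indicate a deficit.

3196.58

Goods balance = 6464.58 - 5220.30 = 1244.28
Services balance = 3116.26 - 2193.29 = 922.97
Trade balance (goods + services) = 1244.28 + 922.97 = 2167.25
Net primary income = 663.94
Net secondary income = 365.39
Current account = 2167.25 + 663.94 + 365.39 = 3196.58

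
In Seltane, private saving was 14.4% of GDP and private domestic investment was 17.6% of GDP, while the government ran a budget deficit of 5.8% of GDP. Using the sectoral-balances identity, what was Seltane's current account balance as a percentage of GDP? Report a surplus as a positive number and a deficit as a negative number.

-9.0

By the sectoral-balances identity, CA = (S_private - I) + (T - G).
Private balance = 14.4 - 17.6 = -3.2
Government balance (T - G) = -5.8
CA = -3.2 + (-5.8) = -9.0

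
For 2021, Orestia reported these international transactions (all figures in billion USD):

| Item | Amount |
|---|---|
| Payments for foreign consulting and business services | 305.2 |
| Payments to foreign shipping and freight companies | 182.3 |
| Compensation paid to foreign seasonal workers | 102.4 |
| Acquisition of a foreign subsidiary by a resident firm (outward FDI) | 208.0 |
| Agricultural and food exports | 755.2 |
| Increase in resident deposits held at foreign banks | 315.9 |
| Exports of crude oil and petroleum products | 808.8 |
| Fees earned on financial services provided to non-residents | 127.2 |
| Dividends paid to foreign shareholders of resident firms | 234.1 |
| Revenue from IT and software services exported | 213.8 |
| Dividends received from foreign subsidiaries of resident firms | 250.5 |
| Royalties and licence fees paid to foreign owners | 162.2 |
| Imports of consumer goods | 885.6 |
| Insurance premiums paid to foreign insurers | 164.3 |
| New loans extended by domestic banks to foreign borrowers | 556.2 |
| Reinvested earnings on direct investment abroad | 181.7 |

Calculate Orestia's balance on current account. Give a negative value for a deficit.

301.1

Goods: 808.8 - 885.6 + 755.2 = 678.4
Services: -164.3 + 127.2 - 305.2 - 182.3 + 213.8 - 162.2 = -473.0
Primary income: 250.5 - 234.1 - 102.4 + 181.7 = 95.7
Current account = 678.4 + (-473.0) + 95.7 = 301.1
(Excluded from the current account — financial account: acquisition of a foreign subsidiary by a resident firm (outward FDI) 208.0, increase in resident deposits held at foreign banks 315.9, new loans extended by domestic banks to foreign borrowers 556.2.)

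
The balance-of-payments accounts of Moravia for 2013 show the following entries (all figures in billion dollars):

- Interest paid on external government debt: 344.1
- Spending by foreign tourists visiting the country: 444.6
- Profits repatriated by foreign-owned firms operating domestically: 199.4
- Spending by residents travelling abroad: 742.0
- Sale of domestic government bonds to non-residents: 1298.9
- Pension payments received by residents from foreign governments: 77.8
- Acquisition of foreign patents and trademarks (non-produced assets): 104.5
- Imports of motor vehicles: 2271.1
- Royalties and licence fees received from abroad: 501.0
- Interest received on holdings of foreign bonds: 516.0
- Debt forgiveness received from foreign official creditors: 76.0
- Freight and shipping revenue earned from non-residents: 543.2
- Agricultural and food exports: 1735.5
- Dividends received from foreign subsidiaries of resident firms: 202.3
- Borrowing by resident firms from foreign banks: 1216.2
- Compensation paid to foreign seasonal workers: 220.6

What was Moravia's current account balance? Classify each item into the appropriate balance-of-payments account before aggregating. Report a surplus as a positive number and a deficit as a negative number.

243.2

Goods: 1735.5 - 2271.1 = -535.6
Services: 444.6 + 501.0 - 742.0 + 543.2 = 746.8
Primary income: -220.6 - 199.4 + 516.0 + 202.3 - 344.1 = -45.8
Secondary income: 77.8
Current account = (-535.6) + 746.8 + (-45.8) + 77.8 = 243.2
(Excluded from the current account — financial account: sale of domestic government bonds to non-residents 1298.9, borrowing by resident firms from foreign banks 1216.2; capital account: acquisition of foreign patents and trademarks (non-produced assets) 104.5, debt forgiveness received from foreign official creditors 76.0.)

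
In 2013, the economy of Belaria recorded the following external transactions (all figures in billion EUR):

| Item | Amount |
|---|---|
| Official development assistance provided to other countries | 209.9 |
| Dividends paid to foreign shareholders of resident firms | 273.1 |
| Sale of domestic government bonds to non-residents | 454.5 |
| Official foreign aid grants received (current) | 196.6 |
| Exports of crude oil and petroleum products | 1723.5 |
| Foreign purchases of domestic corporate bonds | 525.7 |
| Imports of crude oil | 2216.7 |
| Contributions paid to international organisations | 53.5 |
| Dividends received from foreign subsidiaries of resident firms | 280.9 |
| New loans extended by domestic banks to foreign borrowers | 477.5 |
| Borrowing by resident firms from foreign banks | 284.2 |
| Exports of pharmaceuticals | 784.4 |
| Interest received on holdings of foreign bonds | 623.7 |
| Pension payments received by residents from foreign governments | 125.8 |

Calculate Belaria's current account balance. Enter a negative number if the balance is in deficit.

981.7

Goods: 784.4 - 2216.7 + 1723.5 = 291.2
Primary income: 280.9 - 273.1 + 623.7 = 631.5
Secondary income: -209.9 + 125.8 - 53.5 + 196.6 = 59.0
Current account = 291.2 + 631.5 + 59.0 = 981.7
(Excluded from the current account — financial account: sale of domestic government bonds to non-residents 454.5, foreign purchases of domestic corporate bonds 525.7, new loans extended by domestic banks to foreign borrowers 477.5, borrowing by resident firms from foreign banks 284.2.)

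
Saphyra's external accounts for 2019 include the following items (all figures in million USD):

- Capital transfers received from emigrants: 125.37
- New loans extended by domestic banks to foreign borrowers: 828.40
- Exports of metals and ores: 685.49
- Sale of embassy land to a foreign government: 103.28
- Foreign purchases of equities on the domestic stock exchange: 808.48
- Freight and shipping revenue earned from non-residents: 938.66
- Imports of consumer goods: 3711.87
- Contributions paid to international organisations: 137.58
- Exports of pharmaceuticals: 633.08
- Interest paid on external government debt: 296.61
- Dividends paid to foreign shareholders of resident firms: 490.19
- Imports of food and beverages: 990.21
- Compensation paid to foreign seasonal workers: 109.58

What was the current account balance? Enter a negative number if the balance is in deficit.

-3478.81

Goods: 633.08 + 685.49 - 990.21 - 3711.87 = -3383.51
Services: 938.66
Primary income: -490.19 - 109.58 - 296.61 = -896.38
Secondary income: -137.58
Current account = (-3383.51) + 938.66 + (-896.38) + (-137.58) = -3478.81
(Excluded from the current account — capital account: capital transfers received from emigrants 125.37, sale of embassy land to a foreign government 103.28; financial account: new loans extended by domestic banks to foreign borrowers 828.40, foreign purchases of equities on the domestic stock exchange 808.48.)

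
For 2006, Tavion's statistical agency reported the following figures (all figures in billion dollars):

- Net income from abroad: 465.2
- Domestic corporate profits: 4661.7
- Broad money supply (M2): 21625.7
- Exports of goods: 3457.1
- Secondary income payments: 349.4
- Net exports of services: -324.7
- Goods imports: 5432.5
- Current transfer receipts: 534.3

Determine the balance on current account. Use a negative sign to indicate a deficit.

-1650.0

Goods balance = 3457.1 - 5432.5 = -1975.4
Services balance = -324.7
Trade balance (goods + services) = -1975.4 + (-324.7) = -2300.1
Net primary income = 465.2
Net secondary income = 534.3 - 349.4 = 184.9
Current account = -2300.1 + 465.2 + 184.9 = -1650.0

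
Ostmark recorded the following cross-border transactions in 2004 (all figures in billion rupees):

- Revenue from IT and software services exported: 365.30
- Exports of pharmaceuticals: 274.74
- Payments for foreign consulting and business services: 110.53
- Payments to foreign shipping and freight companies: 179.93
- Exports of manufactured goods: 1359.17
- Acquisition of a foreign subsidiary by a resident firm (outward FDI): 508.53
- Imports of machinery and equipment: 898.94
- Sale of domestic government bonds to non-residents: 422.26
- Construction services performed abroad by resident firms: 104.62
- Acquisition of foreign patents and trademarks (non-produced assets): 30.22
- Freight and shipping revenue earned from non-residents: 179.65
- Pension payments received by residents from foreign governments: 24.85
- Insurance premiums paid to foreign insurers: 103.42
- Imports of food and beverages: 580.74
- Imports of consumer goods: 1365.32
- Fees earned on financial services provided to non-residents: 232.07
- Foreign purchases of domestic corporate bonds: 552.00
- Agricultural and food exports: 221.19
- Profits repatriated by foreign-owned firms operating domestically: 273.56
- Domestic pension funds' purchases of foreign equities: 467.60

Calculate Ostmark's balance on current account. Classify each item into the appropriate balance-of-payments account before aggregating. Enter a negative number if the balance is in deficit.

Goods: -1365.32 - 580.74 + 1359.17 - 898.94 + 221.19 + 274.74 = -989.90
Services: 232.07 + 104.62 - 103.42 - 110.53 - 179.93 + 179.65 + 365.30 = 487.76
Primary income: -273.56
Secondary income: 24.85
Current account = (-989.90) + 487.76 + (-273.56) + 24.85 = -750.85
(Excluded from the current account — financial account: acquisition of a foreign subsidiary by a resident firm (outward FDI) 508.53, sale of domestic government bonds to non-residents 422.26, foreign purchases of domestic corporate bonds 552.00, domestic pension funds' purchases of foreign equities 467.60; capital account: acquisition of foreign patents and trademarks (non-produced assets) 30.22.)

-750.85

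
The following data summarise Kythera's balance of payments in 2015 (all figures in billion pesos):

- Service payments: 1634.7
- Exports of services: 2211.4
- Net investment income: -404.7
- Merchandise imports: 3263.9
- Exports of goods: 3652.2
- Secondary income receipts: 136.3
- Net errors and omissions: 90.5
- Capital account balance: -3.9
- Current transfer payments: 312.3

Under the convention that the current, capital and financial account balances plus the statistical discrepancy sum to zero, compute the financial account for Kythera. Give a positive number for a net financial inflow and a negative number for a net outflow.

Goods balance = 3652.2 - 3263.9 = 388.3
Services balance = 2211.4 - 1634.7 = 576.7
Trade balance (goods + services) = 388.3 + 576.7 = 965.0
Net primary income = -404.7
Net secondary income = 136.3 - 312.3 = -176.0
Current account = 965.0 + (-404.7) + (-176.0) = 384.3
Financial account = -(384.3 + (-3.9) + 90.5) = -470.9

-470.9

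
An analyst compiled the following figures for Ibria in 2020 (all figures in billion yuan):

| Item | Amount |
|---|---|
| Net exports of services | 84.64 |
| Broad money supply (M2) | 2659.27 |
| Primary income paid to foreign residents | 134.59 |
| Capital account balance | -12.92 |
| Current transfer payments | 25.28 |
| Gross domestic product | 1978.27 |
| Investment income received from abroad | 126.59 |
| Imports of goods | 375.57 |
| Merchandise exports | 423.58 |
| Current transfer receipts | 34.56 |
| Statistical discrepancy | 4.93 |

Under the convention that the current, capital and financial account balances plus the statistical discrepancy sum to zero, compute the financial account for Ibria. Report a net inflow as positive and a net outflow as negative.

Goods balance = 423.58 - 375.57 = 48.01
Services balance = 84.64
Trade balance (goods + services) = 48.01 + 84.64 = 132.65
Net primary income = 126.59 - 134.59 = -8.00
Net secondary income = 34.56 - 25.28 = 9.28
Current account = 132.65 + (-8.00) + 9.28 = 133.93
Financial account = -(133.93 + (-12.92) + 4.93) = -125.94

-125.94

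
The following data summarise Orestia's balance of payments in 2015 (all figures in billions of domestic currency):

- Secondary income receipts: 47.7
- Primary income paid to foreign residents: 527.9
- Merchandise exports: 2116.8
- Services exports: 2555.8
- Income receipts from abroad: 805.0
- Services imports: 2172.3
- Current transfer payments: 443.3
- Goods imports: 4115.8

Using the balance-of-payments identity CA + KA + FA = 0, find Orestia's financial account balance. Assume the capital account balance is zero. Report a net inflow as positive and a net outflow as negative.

1734.0

Goods balance = 2116.8 - 4115.8 = -1999.0
Services balance = 2555.8 - 2172.3 = 383.5
Trade balance (goods + services) = -1999.0 + 383.5 = -1615.5
Net primary income = 805.0 - 527.9 = 277.1
Net secondary income = 47.7 - 443.3 = -395.6
Current account = -1615.5 + 277.1 + (-395.6) = -1734.0
Financial account = -(-1734.0) = 1734.0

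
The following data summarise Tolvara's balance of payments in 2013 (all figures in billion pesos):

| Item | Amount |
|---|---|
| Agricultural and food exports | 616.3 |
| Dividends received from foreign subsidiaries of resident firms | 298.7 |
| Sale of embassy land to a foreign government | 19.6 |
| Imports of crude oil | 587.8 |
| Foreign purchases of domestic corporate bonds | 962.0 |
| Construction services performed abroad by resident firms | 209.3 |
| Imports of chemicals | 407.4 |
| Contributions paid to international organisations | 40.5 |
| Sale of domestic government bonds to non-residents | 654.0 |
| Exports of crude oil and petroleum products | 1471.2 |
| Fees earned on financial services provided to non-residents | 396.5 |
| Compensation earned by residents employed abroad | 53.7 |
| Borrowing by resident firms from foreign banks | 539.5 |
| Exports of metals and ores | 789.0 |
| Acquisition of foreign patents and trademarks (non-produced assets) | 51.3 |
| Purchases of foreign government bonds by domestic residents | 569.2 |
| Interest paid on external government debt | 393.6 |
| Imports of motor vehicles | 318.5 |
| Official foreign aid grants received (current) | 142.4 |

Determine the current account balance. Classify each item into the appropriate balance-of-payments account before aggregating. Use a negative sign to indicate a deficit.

2229.3

Goods: 789.0 + 616.3 - 318.5 + 1471.2 - 407.4 - 587.8 = 1562.8
Services: 209.3 + 396.5 = 605.8
Primary income: 298.7 + 53.7 - 393.6 = -41.2
Secondary income: 142.4 - 40.5 = 101.9
Current account = 1562.8 + 605.8 + (-41.2) + 101.9 = 2229.3
(Excluded from the current account — capital account: sale of embassy land to a foreign government 19.6, acquisition of foreign patents and trademarks (non-produced assets) 51.3; financial account: foreign purchases of domestic corporate bonds 962.0, sale of domestic government bonds to non-residents 654.0, borrowing by resident firms from foreign banks 539.5, purchases of foreign government bonds by domestic residents 569.2.)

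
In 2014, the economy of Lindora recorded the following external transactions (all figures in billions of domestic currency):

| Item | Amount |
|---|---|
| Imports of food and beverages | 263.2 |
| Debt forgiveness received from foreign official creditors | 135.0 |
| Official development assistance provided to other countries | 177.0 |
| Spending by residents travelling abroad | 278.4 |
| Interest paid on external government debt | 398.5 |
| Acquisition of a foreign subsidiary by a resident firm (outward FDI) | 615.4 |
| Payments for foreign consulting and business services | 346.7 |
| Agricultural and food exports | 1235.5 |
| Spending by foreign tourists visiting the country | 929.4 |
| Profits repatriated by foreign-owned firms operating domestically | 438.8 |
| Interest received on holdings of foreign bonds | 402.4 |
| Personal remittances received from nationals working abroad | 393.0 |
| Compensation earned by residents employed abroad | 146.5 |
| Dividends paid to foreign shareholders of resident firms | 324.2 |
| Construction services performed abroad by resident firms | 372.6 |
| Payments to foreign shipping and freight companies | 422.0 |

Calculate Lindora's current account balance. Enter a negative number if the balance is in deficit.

830.6

Goods: 1235.5 - 263.2 = 972.3
Services: 372.6 - 278.4 - 346.7 - 422.0 + 929.4 = 254.9
Primary income: 402.4 + 146.5 - 398.5 - 438.8 - 324.2 = -612.6
Secondary income: 393.0 - 177.0 = 216.0
Current account = 972.3 + 254.9 + (-612.6) + 216.0 = 830.6
(Excluded from the current account — capital account: debt forgiveness received from foreign official creditors 135.0; financial account: acquisition of a foreign subsidiary by a resident firm (outward FDI) 615.4.)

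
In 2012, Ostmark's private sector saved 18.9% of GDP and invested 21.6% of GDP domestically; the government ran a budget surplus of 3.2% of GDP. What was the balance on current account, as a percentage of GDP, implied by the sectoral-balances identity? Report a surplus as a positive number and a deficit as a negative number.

0.5

By the sectoral-balances identity, CA = (S_private - I) + (T - G).
Private balance = 18.9 - 21.6 = -2.7
Government balance (T - G) = 3.2
CA = -2.7 + 3.2 = 0.5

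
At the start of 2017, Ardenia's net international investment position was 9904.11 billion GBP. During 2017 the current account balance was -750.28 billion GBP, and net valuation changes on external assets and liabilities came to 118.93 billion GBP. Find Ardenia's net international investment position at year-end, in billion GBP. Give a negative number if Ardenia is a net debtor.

9272.76

Change in NIIP = current account + net valuation change = -750.28 + 118.93 = -631.35
End-of-year NIIP = 9904.11 + (-631.35) = 9272.76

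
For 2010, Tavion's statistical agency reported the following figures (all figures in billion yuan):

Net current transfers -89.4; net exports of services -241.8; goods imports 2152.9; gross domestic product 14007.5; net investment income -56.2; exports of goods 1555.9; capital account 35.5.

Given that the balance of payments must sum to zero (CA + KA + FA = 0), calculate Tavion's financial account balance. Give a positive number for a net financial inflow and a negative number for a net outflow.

948.9

Goods balance = 1555.9 - 2152.9 = -597.0
Services balance = -241.8
Trade balance (goods + services) = -597.0 + (-241.8) = -838.8
Net primary income = -56.2
Net secondary income = -89.4
Current account = -838.8 + (-56.2) + (-89.4) = -984.4
Financial account = -(-984.4 + 35.5) = 948.9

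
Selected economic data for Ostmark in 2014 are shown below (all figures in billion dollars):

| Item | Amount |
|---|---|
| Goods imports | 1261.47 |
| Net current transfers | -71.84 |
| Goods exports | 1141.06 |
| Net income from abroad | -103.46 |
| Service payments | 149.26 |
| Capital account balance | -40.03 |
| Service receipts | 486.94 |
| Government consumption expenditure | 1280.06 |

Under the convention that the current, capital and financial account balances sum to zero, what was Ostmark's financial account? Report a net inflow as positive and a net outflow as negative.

-1.94

Goods balance = 1141.06 - 1261.47 = -120.41
Services balance = 486.94 - 149.26 = 337.68
Trade balance (goods + services) = -120.41 + 337.68 = 217.27
Net primary income = -103.46
Net secondary income = -71.84
Current account = 217.27 + (-103.46) + (-71.84) = 41.97
Financial account = -(41.97 + (-40.03)) = -1.94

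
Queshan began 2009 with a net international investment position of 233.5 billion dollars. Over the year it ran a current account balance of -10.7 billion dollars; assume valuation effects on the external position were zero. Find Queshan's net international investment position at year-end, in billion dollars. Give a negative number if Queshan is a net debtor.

With no valuation effects, change in NIIP = current account = -10.7
End-of-year NIIP = 233.5 + (-10.7) = 222.8

222.8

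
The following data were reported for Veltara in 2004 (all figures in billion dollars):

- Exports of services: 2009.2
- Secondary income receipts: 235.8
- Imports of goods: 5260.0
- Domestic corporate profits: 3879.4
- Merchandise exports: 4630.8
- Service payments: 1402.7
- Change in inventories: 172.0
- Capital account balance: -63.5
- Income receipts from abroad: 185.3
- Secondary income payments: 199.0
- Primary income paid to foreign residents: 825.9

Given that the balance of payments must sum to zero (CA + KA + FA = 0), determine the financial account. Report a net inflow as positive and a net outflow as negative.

690.0

Goods balance = 4630.8 - 5260.0 = -629.2
Services balance = 2009.2 - 1402.7 = 606.5
Trade balance (goods + services) = -629.2 + 606.5 = -22.7
Net primary income = 185.3 - 825.9 = -640.6
Net secondary income = 235.8 - 199.0 = 36.8
Current account = -22.7 + (-640.6) + 36.8 = -626.5
Financial account = -(-626.5 + (-63.5)) = 690.0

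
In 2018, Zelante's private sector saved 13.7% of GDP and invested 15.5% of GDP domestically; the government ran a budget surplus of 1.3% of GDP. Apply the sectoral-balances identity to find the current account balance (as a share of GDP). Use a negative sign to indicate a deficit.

-0.5

By the sectoral-balances identity, CA = (S_private - I) + (T - G).
Private balance = 13.7 - 15.5 = -1.8
Government balance (T - G) = 1.3
CA = -1.8 + 1.3 = -0.5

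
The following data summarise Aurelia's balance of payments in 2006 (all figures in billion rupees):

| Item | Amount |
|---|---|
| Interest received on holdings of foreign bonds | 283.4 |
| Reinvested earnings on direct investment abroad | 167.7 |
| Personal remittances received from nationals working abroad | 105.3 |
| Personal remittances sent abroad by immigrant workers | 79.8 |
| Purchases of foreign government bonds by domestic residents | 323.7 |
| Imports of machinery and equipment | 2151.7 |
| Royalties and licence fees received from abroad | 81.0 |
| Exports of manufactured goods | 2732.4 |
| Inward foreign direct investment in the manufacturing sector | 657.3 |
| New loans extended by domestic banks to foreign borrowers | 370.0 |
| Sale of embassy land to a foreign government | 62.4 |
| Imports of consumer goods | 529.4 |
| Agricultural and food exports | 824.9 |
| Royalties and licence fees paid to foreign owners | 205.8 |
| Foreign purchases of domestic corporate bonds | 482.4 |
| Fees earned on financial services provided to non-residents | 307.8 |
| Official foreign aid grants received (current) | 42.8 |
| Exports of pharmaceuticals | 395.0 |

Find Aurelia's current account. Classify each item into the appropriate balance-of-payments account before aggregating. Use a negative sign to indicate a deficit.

Goods: 2732.4 - 529.4 + 395.0 - 2151.7 + 824.9 = 1271.2
Services: -205.8 + 81.0 + 307.8 = 183.0
Primary income: 167.7 + 283.4 = 451.1
Secondary income: -79.8 + 105.3 + 42.8 = 68.3
Current account = 1271.2 + 183.0 + 451.1 + 68.3 = 1973.6
(Excluded from the current account — financial account: purchases of foreign government bonds by domestic residents 323.7, inward foreign direct investment in the manufacturing sector 657.3, new loans extended by domestic banks to foreign borrowers 370.0, foreign purchases of domestic corporate bonds 482.4; capital account: sale of embassy land to a foreign government 62.4.)

1973.6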